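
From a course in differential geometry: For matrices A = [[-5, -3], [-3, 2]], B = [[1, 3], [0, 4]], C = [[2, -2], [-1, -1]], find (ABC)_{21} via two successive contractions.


(ABC)_{21} = sum_m (AB)_{2m} C_{m1}. First compute row 2 of AB.
(AB)_{21} = -3*1 + 2*0 = -3
(AB)_{22} = -3*3 + 2*4 = -1
Now contract with column 1 of C:
(AB)_{21} * C_{11} = -3 * 2 = -6
(AB)_{22} * C_{21} = -1 * -1 = 1
(ABC)_{21} = -6 + 1 = -5

-5


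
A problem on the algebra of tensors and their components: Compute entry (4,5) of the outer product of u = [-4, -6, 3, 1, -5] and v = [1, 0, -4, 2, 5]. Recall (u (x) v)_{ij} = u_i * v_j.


The outer product entry T_{ij} = u_i * v_j.
We need i=4, j=5.
u_4 = 1, v_5 = 5
T_{4,5} = 1 * 5 = 5

5


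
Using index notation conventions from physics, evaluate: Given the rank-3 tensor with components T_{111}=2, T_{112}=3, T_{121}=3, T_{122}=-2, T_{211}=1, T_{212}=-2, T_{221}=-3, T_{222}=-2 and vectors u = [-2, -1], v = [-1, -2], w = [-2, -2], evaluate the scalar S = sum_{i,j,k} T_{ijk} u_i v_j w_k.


S = sum over i,j,k of T_{ijk} u_i v_j w_k. Expanding all 8 terms:
T_{111}*u_1*v_1*w_1 = 2*-2*-1*-2 = -8  (running total: -8)
T_{112}*u_1*v_1*w_2 = 3*-2*-1*-2 = -12  (running total: -20)
T_{121}*u_1*v_2*w_1 = 3*-2*-2*-2 = -24  (running total: -44)
T_{122}*u_1*v_2*w_2 = -2*-2*-2*-2 = 16  (running total: -28)
T_{211}*u_2*v_1*w_1 = 1*-1*-1*-2 = -2  (running total: -30)
T_{212}*u_2*v_1*w_2 = -2*-1*-1*-2 = 4  (running total: -26)
T_{221}*u_2*v_2*w_1 = -3*-1*-2*-2 = 12  (running total: -14)
T_{222}*u_2*v_2*w_2 = -2*-1*-2*-2 = 8  (running total: -6)
S = -6

-6


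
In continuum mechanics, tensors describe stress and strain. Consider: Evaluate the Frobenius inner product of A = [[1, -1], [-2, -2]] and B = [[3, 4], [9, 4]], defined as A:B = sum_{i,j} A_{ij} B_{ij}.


A:B = sum over all i,j of A_{ij} * B_{ij}.
Row 1: 1*3=3, -1*4=-4 => row sum = -1
Row 2: -2*9=-18, -2*4=-8 => row sum = -26
Total = -1 + -26 = -27

-27


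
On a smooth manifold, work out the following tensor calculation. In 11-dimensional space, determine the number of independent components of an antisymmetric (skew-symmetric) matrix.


An antisymmetric rank-2 tensor satisfies A_{ij} = -A_{ji}, so diagonal entries are zero.
The independent components are the upper-triangular entries: C(n, 2) = n(n-1)/2.
n = 11
C(11, 2) = 11 * 10 / 2 = 110 / 2 = 55

55


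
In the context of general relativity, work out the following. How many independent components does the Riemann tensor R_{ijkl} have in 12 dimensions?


The Riemann tensor in d dimensions has d^2(d^2 - 1)/12 independent components.
d = 12, so d^2 = 144
d^2 - 1 = 143
d^2(d^2 - 1) = 144 * 143 = 20592
Divide by 12: 20592 / 12 = 1716

1716


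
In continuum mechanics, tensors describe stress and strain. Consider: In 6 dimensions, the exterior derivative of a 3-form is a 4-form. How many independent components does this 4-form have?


The exterior derivative of a p-form is a (p+1)-form.
Its number of independent components is C(n, p+1).
n = 6, p+1 = 4
C(6, 4) = 15

15


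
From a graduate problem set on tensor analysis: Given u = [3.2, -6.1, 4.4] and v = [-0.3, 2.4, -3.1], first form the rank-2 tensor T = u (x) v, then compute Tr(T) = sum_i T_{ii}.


The outer product gives T_{ij} = u_i v_j.
The trace (contraction) is Tr(T) = sum_i T_{ii} = sum_i u_i v_i.
Diagonal entries:
T_{11} = u_1 * v_1 = 3.2 * -0.3 = -0.96
T_{22} = u_2 * v_2 = -6.1 * 2.4 = -14.64
T_{33} = u_3 * v_3 = 4.4 * -3.1 = -13.64
Tr(T) = -0.96 + -14.64 + -13.64 = -29.24

-29.24


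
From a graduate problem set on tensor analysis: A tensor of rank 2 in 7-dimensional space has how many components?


The number of components of a rank-r tensor in d dimensions is d^r.
Here d = 7 and r = 2.
7^2 = 49

49


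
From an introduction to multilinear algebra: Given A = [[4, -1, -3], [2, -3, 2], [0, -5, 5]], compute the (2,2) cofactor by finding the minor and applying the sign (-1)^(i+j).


To find cofactor C_{22}, delete row 2 and column 2.
The resulting 2x2 submatrix is: [[4, -3], [0, 5]]
Minor M_{22} = 4*5 - -3*0
  = 20 - 0 = 20
Sign = (-1)^(2+2) = (-1)^4 = 1
Cofactor C_{22} = 1 * 20 = 20

20


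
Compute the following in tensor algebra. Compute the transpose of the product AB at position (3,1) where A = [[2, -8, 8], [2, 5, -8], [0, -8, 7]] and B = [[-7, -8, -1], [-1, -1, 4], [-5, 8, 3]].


(AB)^T_{ij} = (AB)_{ji} = sum_k A_{jk} B_{ki}.
For i=3, j=1 we need (AB)_{13}:
A_{11} * B_{13} = 2 * -1 = -2
A_{12} * B_{23} = -8 * 4 = -32
A_{13} * B_{33} = 8 * 3 = 24
Sum = -2 + -32 + 24 = -10

-10


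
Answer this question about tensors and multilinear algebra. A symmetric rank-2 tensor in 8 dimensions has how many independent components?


A symmetric rank-2 tensor in d dimensions has d(d+1)/2 independent components.
d = 8
d(d+1)/2 = 8 * 9 / 2 = 72 / 2 = 36

36


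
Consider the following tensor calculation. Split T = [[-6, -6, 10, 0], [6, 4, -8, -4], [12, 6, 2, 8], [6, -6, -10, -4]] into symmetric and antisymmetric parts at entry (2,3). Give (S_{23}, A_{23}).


T_{23} = -8
T_{32} = 6
S_{23} = (-8 + 6)/2 = -2/2 = -1
A_{23} = (-8 - 6)/2 = -14/2 = -7
Check: S + A = -1 + -7 = -8 = T_{23}.

(-1, -7)


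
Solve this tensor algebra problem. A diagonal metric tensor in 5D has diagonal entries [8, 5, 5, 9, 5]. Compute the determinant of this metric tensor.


For a diagonal metric, the determinant is the product of diagonal entries.
Diagonal entries: 8, 5, 5, 9, 5
det(g) = 8 * 5 * 5 * 9 * 5 = 9000

9000


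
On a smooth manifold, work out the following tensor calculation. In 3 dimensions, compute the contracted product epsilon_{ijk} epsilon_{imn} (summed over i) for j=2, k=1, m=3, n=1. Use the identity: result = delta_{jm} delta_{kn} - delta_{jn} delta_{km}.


Using the identity: epsilon_{ijk} epsilon_{imn} = delta_{jm} delta_{kn} - delta_{jn} delta_{km}.
delta_{23} = 0
delta_{11} = 1
delta_{21} = 0
delta_{13} = 0
Result = 0 * 1 - 0 * 0 = 0 - 0 = 0

0


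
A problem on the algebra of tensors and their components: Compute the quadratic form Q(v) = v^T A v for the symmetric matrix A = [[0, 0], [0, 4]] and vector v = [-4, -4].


First compute Av:
(Av)_1 = 0*-4 + 0*-4 = 0
(Av)_2 = 0*-4 + 4*-4 = -16
Av = [0, -16]
Then v^T (Av) = -4*0 + -4*-16
= 0 + 64 = 64

64


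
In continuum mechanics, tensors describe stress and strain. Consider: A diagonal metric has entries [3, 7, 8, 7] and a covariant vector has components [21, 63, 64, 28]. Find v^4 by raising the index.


To raise an index with a diagonal metric: v^i = v_i / g_{ii}.
For index 4: v_4 = 28, g_{44} = 7
v^4 = 28 / 7 = 4

4


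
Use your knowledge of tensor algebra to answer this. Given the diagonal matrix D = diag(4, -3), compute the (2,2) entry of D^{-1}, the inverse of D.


For a diagonal matrix, the inverse has entries (D^{-1})_{ii} = 1/d_{ii}.
The diagonal entries are: d_{11} = 4, d_{22} = -3
We need (D^{-1})_{22} = 1/d_{22} = 1/-3 = -1/3

-1/3


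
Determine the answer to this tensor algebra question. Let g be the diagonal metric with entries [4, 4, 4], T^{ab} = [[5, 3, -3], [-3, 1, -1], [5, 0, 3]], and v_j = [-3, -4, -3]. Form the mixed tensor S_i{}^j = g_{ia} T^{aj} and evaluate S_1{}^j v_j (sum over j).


Step 1: lower the first index. For a diagonal metric, g_{ia} T^{aj} = g_{ii} T^{ij} (no sum on i).
g_{11} = 4
S_1{}^1 = 4 * T^{11} = 4 * 5 = 20
S_1{}^2 = 4 * T^{12} = 4 * 3 = 12
S_1{}^3 = 4 * T^{13} = 4 * -3 = -12
Step 2: contract S_1{}^j with v_j.
S_1{}^1 * v_1 = 20 * -3 = -60
S_1{}^2 * v_2 = 12 * -4 = -48
S_1{}^3 * v_3 = -12 * -3 = 36
Result = -60 + -48 + 36 = -72

-72


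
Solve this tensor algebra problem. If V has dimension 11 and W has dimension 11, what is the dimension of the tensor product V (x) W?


The dimension of a tensor product is the product of dimensions.
dim(V) = 11, dim(W) = 11
dim(V (x) W) = 11 * 11 = 121

121


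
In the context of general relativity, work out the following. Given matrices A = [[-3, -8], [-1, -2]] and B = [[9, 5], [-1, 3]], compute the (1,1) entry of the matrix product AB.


(AB)_{ij} = sum_k A_{ik} B_{kj}.
For i=1, j=1:
A_{11} * B_{11} = -3 * 9 = -27
A_{12} * B_{21} = -8 * -1 = 8
Sum = -27 + 8 = -19

-19


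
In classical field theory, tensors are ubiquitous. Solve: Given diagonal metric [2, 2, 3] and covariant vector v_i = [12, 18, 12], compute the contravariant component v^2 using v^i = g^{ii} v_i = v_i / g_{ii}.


To raise an index with a diagonal metric: v^i = v_i / g_{ii}.
For index 2: v_2 = 18, g_{22} = 2
v^2 = 18 / 2 = 9

9


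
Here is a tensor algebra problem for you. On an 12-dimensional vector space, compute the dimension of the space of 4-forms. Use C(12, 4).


The dimension of the space of p-forms on an n-dimensional space is C(n, p).
n = 12, p = 4
C(12, 4) = 12! / (4! * 8!) = 495

495


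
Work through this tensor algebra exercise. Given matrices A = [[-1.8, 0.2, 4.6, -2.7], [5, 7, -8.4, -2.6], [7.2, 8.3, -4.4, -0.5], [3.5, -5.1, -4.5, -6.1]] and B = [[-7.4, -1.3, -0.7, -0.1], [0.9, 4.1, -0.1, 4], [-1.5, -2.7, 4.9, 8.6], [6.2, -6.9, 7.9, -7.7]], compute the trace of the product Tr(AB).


Tr(AB) = sum_i (AB)_{ii} where (AB)_{ii} = sum_k A_{ik} B_{ki}.
(AB)_{11} = -1.8*-7.4 + 0.2*0.9 + 4.6*-1.5 + -2.7*6.2 = -10.14
(AB)_{22} = 5*-1.3 + 7*4.1 + -8.4*-2.7 + -2.6*-6.9 = 62.82
(AB)_{33} = 7.2*-0.7 + 8.3*-0.1 + -4.4*4.9 + -0.5*7.9 = -31.38
(AB)_{44} = 3.5*-0.1 + -5.1*4 + -4.5*8.6 + -6.1*-7.7 = -12.48
Tr(AB) = -10.14 + 62.82 + -31.38 + -12.48 = 8.82

8.82


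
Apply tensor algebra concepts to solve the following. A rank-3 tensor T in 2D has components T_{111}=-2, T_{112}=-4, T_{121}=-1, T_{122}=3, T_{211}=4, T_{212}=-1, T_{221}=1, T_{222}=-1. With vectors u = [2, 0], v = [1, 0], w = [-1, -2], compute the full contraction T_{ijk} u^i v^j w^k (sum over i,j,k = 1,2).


S = sum over i,j,k of T_{ijk} u_i v_j w_k. Expanding all 8 terms:
T_{111}*u_1*v_1*w_1 = -2*2*1*-1 = 4  (running total: 4)
T_{112}*u_1*v_1*w_2 = -4*2*1*-2 = 16  (running total: 20)
T_{121}*u_1*v_2*w_1 = -1*2*0*-1 = 0  (running total: 20)
T_{122}*u_1*v_2*w_2 = 3*2*0*-2 = 0  (running total: 20)
T_{211}*u_2*v_1*w_1 = 4*0*1*-1 = 0  (running total: 20)
T_{212}*u_2*v_1*w_2 = -1*0*1*-2 = 0  (running total: 20)
T_{221}*u_2*v_2*w_1 = 1*0*0*-1 = 0  (running total: 20)
T_{222}*u_2*v_2*w_2 = -1*0*0*-2 = 0  (running total: 20)
S = 20

20


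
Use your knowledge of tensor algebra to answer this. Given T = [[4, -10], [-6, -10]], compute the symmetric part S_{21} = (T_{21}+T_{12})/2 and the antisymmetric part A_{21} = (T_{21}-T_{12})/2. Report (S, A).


T_{21} = -6
T_{12} = -10
S_{21} = (-6 + -10)/2 = -16/2 = -8
A_{21} = (-6 - -10)/2 = 4/2 = 2
Check: S + A = -8 + 2 = -6 = T_{21}.

(-8, 2)


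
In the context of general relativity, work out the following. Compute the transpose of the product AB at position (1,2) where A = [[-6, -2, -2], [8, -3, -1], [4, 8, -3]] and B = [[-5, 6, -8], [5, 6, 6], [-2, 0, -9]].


(AB)^T_{ij} = (AB)_{ji} = sum_k A_{jk} B_{ki}.
For i=1, j=2 we need (AB)_{21}:
A_{21} * B_{11} = 8 * -5 = -40
A_{22} * B_{21} = -3 * 5 = -15
A_{23} * B_{31} = -1 * -2 = 2
Sum = -40 + -15 + 2 = -53

-53


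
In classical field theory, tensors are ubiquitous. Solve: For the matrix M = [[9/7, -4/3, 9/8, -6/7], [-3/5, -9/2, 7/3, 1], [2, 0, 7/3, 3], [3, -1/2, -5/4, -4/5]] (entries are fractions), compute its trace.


The trace is the sum of diagonal entries.
Diagonal: M[1,1] = 9/7, M[2,2] = -9/2, M[3,3] = 7/3, M[4,4] = -4/5
Tr(M) = 9/7 + -9/2 + 7/3 + -4/5
Computing step by step:
After adding M[1,1]: 9/7
After adding M[2,2]: -45/14
After adding M[3,3]: -37/42
After adding M[4,4]: -353/210
Tr(M) = -353/210

-353/210


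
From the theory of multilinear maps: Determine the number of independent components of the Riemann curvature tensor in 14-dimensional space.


The Riemann tensor in d dimensions has d^2(d^2 - 1)/12 independent components.
d = 14, so d^2 = 196
d^2 - 1 = 195
d^2(d^2 - 1) = 196 * 195 = 38220
Divide by 12: 38220 / 12 = 3185

3185


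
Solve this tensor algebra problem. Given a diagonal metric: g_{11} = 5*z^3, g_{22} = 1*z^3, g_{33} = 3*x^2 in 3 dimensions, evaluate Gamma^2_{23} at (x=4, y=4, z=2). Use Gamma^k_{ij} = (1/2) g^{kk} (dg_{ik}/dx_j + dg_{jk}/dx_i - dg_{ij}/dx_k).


For a diagonal metric, Gamma^k_{ij} = (1/2) g^{kk} (dg_{ik}/dx_j + dg_{jk}/dx_i - dg_{ij}/dx_k).
The metric is diagonal, so g_{ab} = 0 for a != b.
At the given point: g_{11} = 40, g_{22} = 8, g_{33} = 48
g^{22} = 1/8
dg_{22}/dx_3 = dg_{22}/dx_3 = 12
dg_{32}/dx_2 = 0 (off-diagonal)
dg_{23}/dx_2 = 0 (off-diagonal)
Numerator = 12 + 0 - 0 = 12
Gamma^2_{23} = 12 / (2 * 8) = 3/4

3/4


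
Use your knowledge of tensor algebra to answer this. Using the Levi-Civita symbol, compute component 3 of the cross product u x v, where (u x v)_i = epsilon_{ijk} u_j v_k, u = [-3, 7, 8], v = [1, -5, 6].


(u x v)_3 = sum_{j,k} epsilon_{3jk} u_j v_k. Only permutations of (1,2,3) contribute; the two non-zero terms are:
eps_{312} u_1 v_2 = 1 * -3 * -5 = 15
eps_{321} u_2 v_1 = -1 * 7 * 1 = -7
(u x v)_3 = 8

8


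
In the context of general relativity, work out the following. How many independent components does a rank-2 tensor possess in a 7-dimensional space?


The number of components of a rank-r tensor in d dimensions is d^r.
Here d = 7 and r = 2.
7^2 = 49

49


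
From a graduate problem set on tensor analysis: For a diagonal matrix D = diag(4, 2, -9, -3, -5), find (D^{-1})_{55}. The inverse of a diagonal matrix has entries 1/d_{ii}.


For a diagonal matrix, the inverse has entries (D^{-1})_{ii} = 1/d_{ii}.
The diagonal entries are: d_{11} = 4, d_{22} = 2, d_{33} = -9, d_{44} = -3, d_{55} = -5
We need (D^{-1})_{55} = 1/d_{55} = 1/-5 = -1/5

-1/5


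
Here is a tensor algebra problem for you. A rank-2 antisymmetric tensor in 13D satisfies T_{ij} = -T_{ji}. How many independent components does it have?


An antisymmetric rank-2 tensor satisfies A_{ij} = -A_{ji}, so diagonal entries are zero.
The independent components are the upper-triangular entries: C(n, 2) = n(n-1)/2.
n = 13
C(13, 2) = 13 * 12 / 2 = 156 / 2 = 78

78


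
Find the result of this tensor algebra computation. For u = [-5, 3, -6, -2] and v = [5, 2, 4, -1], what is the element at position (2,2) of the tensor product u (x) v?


The outer product entry T_{ij} = u_i * v_j.
We need i=2, j=2.
u_2 = 3, v_2 = 2
T_{2,2} = 3 * 2 = 6

6


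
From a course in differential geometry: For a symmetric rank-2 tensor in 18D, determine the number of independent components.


A symmetric rank-2 tensor in d dimensions has d(d+1)/2 independent components.
d = 18
d(d+1)/2 = 18 * 19 / 2 = 342 / 2 = 171

171


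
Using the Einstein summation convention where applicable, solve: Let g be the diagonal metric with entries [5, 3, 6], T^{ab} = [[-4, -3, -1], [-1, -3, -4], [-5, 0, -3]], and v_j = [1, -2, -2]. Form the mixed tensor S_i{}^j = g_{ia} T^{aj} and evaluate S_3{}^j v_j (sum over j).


Step 1: lower the first index. For a diagonal metric, g_{ia} T^{aj} = g_{ii} T^{ij} (no sum on i).
g_{33} = 6
S_3{}^1 = 6 * T^{31} = 6 * -5 = -30
S_3{}^2 = 6 * T^{32} = 6 * 0 = 0
S_3{}^3 = 6 * T^{33} = 6 * -3 = -18
Step 2: contract S_3{}^j with v_j.
S_3{}^1 * v_1 = -30 * 1 = -30
S_3{}^2 * v_2 = 0 * -2 = 0
S_3{}^3 * v_3 = -18 * -2 = 36
Result = -30 + 0 + 36 = 6

6


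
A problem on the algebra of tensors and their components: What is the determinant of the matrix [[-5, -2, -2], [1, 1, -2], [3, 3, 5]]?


Expanding along the first row, det(A) = a11*M_11 - a12*M_12 + a13*M_13, where M_1j is the (1,j) minor.
Minor M_11 = 1*5 - -2*3 = 11
Minor M_12 = 1*5 - -2*3 = 11
Minor M_13 = 1*3 - 1*3 = 0
det = -5*(11) - -2*(11) + -2*(0)
    = -55 - -22 + 0
    = -33

-33


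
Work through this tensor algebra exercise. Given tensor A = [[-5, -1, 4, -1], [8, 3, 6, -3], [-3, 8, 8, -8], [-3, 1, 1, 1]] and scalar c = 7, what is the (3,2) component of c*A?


Scalar multiplication: (cA)_{ij} = c * A_{ij}.
c = 7
A_{32} = 8
(cA)_{32} = 7 * 8 = 56

56


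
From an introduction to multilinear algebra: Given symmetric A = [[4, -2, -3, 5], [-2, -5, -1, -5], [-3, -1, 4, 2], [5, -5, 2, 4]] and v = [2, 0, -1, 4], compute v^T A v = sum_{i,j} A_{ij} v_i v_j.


First compute Av:
(Av)_1 = 4*2 + -2*0 + -3*-1 + 5*4 = 31
(Av)_2 = -2*2 + -5*0 + -1*-1 + -5*4 = -23
(Av)_3 = -3*2 + -1*0 + 4*-1 + 2*4 = -2
(Av)_4 = 5*2 + -5*0 + 2*-1 + 4*4 = 24
Av = [31, -23, -2, 24]
Then v^T (Av) = 2*31 + 0*-23 + -1*-2 + 4*24
= 62 + 0 + 2 + 96 = 160

160


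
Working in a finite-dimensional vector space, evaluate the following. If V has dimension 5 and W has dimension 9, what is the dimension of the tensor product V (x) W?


The dimension of a tensor product is the product of dimensions.
dim(V) = 5, dim(W) = 9
dim(V (x) W) = 5 * 9 = 45

45


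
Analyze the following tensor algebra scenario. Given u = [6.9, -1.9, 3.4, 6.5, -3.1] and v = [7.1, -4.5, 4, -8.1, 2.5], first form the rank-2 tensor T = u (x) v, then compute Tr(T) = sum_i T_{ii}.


The outer product gives T_{ij} = u_i v_j.
The trace (contraction) is Tr(T) = sum_i T_{ii} = sum_i u_i v_i.
Diagonal entries:
T_{11} = u_1 * v_1 = 6.9 * 7.1 = 48.99
T_{22} = u_2 * v_2 = -1.9 * -4.5 = 8.55
T_{33} = u_3 * v_3 = 3.4 * 4 = 13.6
T_{44} = u_4 * v_4 = 6.5 * -8.1 = -52.65
T_{55} = u_5 * v_5 = -3.1 * 2.5 = -7.75
Tr(T) = 48.99 + 8.55 + 13.6 + -52.65 + -7.75 = 10.74

10.74


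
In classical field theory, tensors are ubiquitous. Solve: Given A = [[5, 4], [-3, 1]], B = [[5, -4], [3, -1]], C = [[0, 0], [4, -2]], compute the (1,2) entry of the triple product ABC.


(ABC)_{12} = sum_m (AB)_{1m} C_{m2}. First compute row 1 of AB.
(AB)_{11} = 5*5 + 4*3 = 37
(AB)_{12} = 5*-4 + 4*-1 = -24
Now contract with column 2 of C:
(AB)_{11} * C_{12} = 37 * 0 = 0
(AB)_{12} * C_{22} = -24 * -2 = 48
(ABC)_{12} = 0 + 48 = 48

48


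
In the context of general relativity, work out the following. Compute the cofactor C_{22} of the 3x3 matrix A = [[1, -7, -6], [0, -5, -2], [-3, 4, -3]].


To find cofactor C_{22}, delete row 2 and column 2.
The resulting 2x2 submatrix is: [[1, -6], [-3, -3]]
Minor M_{22} = 1*-3 - -6*-3
  = -3 - 18 = -21
Sign = (-1)^(2+2) = (-1)^4 = 1
Cofactor C_{22} = 1 * -21 = -21

-21


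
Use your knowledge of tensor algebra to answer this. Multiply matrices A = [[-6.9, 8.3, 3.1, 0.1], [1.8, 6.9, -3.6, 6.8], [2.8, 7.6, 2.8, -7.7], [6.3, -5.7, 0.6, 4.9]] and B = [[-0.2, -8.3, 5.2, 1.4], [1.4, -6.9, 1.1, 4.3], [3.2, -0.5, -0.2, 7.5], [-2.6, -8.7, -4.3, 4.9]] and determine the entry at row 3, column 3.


(AB)_{ij} = sum_k A_{ik} B_{kj}.
For i=3, j=3:
A_{31} * B_{13} = 2.8 * 5.2 = 14.56
A_{32} * B_{23} = 7.6 * 1.1 = 8.36
A_{33} * B_{33} = 2.8 * -0.2 = -0.56
A_{34} * B_{43} = -7.7 * -4.3 = 33.11
Sum = 14.56 + 8.36 + -0.56 + 33.11 = 55.47

55.47


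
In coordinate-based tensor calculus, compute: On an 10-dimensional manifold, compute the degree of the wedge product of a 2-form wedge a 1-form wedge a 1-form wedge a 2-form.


The degree of a wedge product is the sum of the degrees of the individual forms.
Degrees: 2, 1, 1, 2
Total degree = 2 + 1 + 1 + 2 = 6

6


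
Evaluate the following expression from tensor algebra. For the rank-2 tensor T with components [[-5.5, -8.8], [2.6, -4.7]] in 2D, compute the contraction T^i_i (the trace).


The contraction (trace) of a rank-2 tensor is the sum of its diagonal elements.
Diagonal entries: A[1,1] = -5.5, A[2,2] = -4.7
Tr(A) = -5.5 + -4.7 = -10.2

-10.2


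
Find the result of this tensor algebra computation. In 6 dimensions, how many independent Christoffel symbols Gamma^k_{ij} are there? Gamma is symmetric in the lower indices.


Christoffel symbols Gamma^k_{ij} are symmetric in i,j, so there are d * d(d+1)/2 independent symbols.
d = 6
d(d+1)/2 = 6 * 7 / 2 = 21
Total = 6 * 21 = 126

126


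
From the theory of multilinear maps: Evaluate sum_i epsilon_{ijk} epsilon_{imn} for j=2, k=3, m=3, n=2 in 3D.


Using the identity: epsilon_{ijk} epsilon_{imn} = delta_{jm} delta_{kn} - delta_{jn} delta_{km}.
delta_{23} = 0
delta_{32} = 0
delta_{22} = 1
delta_{33} = 1
Result = 0 * 0 - 1 * 1 = 0 - 1 = -1

-1


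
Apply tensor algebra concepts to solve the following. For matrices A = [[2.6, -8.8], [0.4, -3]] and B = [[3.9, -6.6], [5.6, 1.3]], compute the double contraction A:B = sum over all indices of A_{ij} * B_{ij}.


A:B = sum over all i,j of A_{ij} * B_{ij}.
Row 1: 2.6*3.9=10.14, -8.8*-6.6=58.08 => row sum = 68.22
Row 2: 0.4*5.6=2.24, -3*1.3=-3.9 => row sum = -1.66
Total = 68.22 + -1.66 = 66.56

66.56


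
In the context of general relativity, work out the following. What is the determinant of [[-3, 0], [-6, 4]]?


For a 2x2 matrix [[a, b], [c, d]], det = a*d - b*c.
a = -3, b = 0, c = -6, d = 4
a*d = -3 * 4 = -12
b*c = 0 * -6 = 0
det = -12 - 0 = -12

-12


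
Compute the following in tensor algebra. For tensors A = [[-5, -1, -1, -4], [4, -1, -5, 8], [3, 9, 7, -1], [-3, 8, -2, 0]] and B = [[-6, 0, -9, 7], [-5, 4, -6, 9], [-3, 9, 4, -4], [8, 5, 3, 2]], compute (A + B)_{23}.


Tensor addition is component-wise: (A + B)_{ij} = A_{ij} + B_{ij}.
A_{23} = -5
B_{23} = -6
(A + B)_{23} = -5 + -6 = -11

-11


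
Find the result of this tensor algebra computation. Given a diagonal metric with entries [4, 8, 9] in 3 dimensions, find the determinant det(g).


For a diagonal metric, the determinant is the product of diagonal entries.
Diagonal entries: 4, 8, 9
det(g) = 4 * 8 * 9 = 288

288


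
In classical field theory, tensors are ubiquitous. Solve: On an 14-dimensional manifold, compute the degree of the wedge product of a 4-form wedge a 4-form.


The degree of a wedge product is the sum of the degrees of the individual forms.
Degrees: 4, 4
Total degree = 4 + 4 = 8

8


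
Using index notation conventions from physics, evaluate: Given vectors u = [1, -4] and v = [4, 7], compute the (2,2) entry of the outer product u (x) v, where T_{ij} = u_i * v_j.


The outer product entry T_{ij} = u_i * v_j.
We need i=2, j=2.
u_2 = -4, v_2 = 7
T_{2,2} = -4 * 7 = -28

-28


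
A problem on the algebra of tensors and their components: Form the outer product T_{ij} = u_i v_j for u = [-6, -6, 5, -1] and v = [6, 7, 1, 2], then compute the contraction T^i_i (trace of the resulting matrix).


The outer product gives T_{ij} = u_i v_j.
The trace (contraction) is Tr(T) = sum_i T_{ii} = sum_i u_i v_i.
Diagonal entries:
T_{11} = u_1 * v_1 = -6 * 6 = -36
T_{22} = u_2 * v_2 = -6 * 7 = -42
T_{33} = u_3 * v_3 = 5 * 1 = 5
T_{44} = u_4 * v_4 = -1 * 2 = -2
Tr(T) = -36 + -42 + 5 + -2 = -75

-75


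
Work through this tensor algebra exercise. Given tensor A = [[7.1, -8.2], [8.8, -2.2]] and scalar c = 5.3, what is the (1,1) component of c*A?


Scalar multiplication: (cA)_{ij} = c * A_{ij}.
c = 5.3
A_{11} = 7.1
(cA)_{11} = 5.3 * 7.1 = 37.63

37.63


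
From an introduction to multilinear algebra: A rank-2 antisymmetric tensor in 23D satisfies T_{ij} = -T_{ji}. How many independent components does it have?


An antisymmetric rank-2 tensor satisfies A_{ij} = -A_{ji}, so diagonal entries are zero.
The independent components are the upper-triangular entries: C(n, 2) = n(n-1)/2.
n = 23
C(23, 2) = 23 * 22 / 2 = 506 / 2 = 253

253


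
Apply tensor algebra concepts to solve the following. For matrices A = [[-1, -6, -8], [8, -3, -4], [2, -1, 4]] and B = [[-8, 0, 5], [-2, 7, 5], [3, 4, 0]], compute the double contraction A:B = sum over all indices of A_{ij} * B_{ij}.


A:B = sum over all i,j of A_{ij} * B_{ij}.
Row 1: -1*-8=8, -6*0=0, -8*5=-40 => row sum = -32
Row 2: 8*-2=-16, -3*7=-21, -4*5=-20 => row sum = -57
Row 3: 2*3=6, -1*4=-4, 4*0=0 => row sum = 2
Total = -32 + -57 + 2 = -87

-87


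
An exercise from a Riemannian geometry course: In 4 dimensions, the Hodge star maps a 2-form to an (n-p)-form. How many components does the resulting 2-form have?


The Hodge dual of a p-form on an n-dimensional manifold is an (n-p)-form.
n = 4, p = 2, so dual degree = 4 - 2 = 2
The number of components is C(n, n-p) = C(4, 2) = 6

6


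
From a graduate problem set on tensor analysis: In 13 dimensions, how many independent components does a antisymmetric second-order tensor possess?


A antisymmetric rank-2 tensor in d dimensions has d(d-1)/2 independent components.
d = 13
d(d-1)/2 = 13 * 12 / 2 = 156 / 2 = 78

78


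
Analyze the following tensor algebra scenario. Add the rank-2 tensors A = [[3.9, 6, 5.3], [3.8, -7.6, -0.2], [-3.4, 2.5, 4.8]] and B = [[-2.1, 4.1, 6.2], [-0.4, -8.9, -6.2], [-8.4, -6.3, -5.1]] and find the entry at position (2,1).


Tensor addition is component-wise: (A + B)_{ij} = A_{ij} + B_{ij}.
A_{21} = 3.8
B_{21} = -0.4
(A + B)_{21} = 3.8 + -0.4 = 3.4

3.4


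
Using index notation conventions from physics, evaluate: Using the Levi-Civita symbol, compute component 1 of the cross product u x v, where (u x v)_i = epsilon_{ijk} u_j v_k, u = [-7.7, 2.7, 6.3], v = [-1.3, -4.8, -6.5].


(u x v)_1 = sum_{j,k} epsilon_{1jk} u_j v_k. Only permutations of (1,2,3) contribute; the two non-zero terms are:
eps_{123} u_2 v_3 = 1 * 2.7 * -6.5 = -17.55
eps_{132} u_3 v_2 = -1 * 6.3 * -4.8 = 30.24
(u x v)_1 = 12.69

12.69


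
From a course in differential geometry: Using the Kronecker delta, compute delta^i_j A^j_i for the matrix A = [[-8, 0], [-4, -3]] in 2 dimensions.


The contraction (trace) of a rank-2 tensor is the sum of its diagonal elements.
Diagonal entries: A[1,1] = -8, A[2,2] = -3
Tr(A) = -8 + -3 = -11

-11


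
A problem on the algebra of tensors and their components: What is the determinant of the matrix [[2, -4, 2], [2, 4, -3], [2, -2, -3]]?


Expanding along the first row, det(A) = a11*M_11 - a12*M_12 + a13*M_13, where M_1j is the (1,j) minor.
Minor M_11 = 4*-3 - -3*-2 = -18
Minor M_12 = 2*-3 - -3*2 = 0
Minor M_13 = 2*-2 - 4*2 = -12
det = 2*(-18) - -4*(0) + 2*(-12)
    = -36 - 0 + -24
    = -60

-60


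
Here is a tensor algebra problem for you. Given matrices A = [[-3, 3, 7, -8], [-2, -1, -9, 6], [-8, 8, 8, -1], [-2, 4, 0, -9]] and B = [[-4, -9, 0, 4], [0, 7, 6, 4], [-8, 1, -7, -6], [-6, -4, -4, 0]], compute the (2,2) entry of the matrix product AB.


(AB)_{ij} = sum_k A_{ik} B_{kj}.
For i=2, j=2:
A_{21} * B_{12} = -2 * -9 = 18
A_{22} * B_{22} = -1 * 7 = -7
A_{23} * B_{32} = -9 * 1 = -9
A_{24} * B_{42} = 6 * -4 = -24
Sum = 18 + -7 + -9 + -24 = -22

-22


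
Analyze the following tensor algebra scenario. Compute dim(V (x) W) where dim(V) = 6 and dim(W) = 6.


The dimension of a tensor product is the product of dimensions.
dim(V) = 6, dim(W) = 6
dim(V (x) W) = 6 * 6 = 36

36


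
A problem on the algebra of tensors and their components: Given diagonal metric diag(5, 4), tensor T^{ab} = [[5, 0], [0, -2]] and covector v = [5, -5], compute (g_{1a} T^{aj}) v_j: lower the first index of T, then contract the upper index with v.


Step 1: lower the first index. For a diagonal metric, g_{ia} T^{aj} = g_{ii} T^{ij} (no sum on i).
g_{11} = 5
S_1{}^1 = 5 * T^{11} = 5 * 5 = 25
S_1{}^2 = 5 * T^{12} = 5 * 0 = 0
Step 2: contract S_1{}^j with v_j.
S_1{}^1 * v_1 = 25 * 5 = 125
S_1{}^2 * v_2 = 0 * -5 = 0
Result = 125 + 0 = 125

125


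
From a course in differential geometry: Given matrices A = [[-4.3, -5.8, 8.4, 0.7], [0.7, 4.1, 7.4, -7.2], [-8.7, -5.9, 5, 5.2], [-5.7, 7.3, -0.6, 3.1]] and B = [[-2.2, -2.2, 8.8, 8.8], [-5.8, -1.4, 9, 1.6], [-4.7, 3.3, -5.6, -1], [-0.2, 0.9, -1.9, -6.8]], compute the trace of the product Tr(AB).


Tr(AB) = sum_i (AB)_{ii} where (AB)_{ii} = sum_k A_{ik} B_{ki}.
(AB)_{11} = -4.3*-2.2 + -5.8*-5.8 + 8.4*-4.7 + 0.7*-0.2 = 3.48
(AB)_{22} = 0.7*-2.2 + 4.1*-1.4 + 7.4*3.3 + -7.2*0.9 = 10.66
(AB)_{33} = -8.7*8.8 + -5.9*9 + 5*-5.6 + 5.2*-1.9 = -167.54
(AB)_{44} = -5.7*8.8 + 7.3*1.6 + -0.6*-1 + 3.1*-6.8 = -58.96
Tr(AB) = 3.48 + 10.66 + -167.54 + -58.96 = -212.36

-212.36


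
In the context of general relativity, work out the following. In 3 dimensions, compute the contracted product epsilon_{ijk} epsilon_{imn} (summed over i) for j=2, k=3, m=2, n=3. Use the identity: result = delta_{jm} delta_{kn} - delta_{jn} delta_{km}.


Using the identity: epsilon_{ijk} epsilon_{imn} = delta_{jm} delta_{kn} - delta_{jn} delta_{km}.
delta_{22} = 1
delta_{33} = 1
delta_{23} = 0
delta_{32} = 0
Result = 1 * 1 - 0 * 0 = 1 - 0 = 1

1


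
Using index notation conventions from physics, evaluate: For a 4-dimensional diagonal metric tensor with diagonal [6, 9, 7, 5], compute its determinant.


For a diagonal metric, the determinant is the product of diagonal entries.
Diagonal entries: 6, 9, 7, 5
det(g) = 6 * 9 * 7 * 5 = 1890

1890


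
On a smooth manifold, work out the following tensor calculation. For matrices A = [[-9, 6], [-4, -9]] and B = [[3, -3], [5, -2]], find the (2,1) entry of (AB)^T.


(AB)^T_{ij} = (AB)_{ji} = sum_k A_{jk} B_{ki}.
For i=2, j=1 we need (AB)_{12}:
A_{11} * B_{12} = -9 * -3 = 27
A_{12} * B_{22} = 6 * -2 = -12
Sum = 27 + -12 = 15

15


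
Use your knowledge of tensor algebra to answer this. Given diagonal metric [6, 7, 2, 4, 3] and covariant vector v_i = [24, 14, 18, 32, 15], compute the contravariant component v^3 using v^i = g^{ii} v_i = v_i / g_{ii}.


To raise an index with a diagonal metric: v^i = v_i / g_{ii}.
For index 3: v_3 = 18, g_{33} = 2
v^3 = 18 / 2 = 9

9


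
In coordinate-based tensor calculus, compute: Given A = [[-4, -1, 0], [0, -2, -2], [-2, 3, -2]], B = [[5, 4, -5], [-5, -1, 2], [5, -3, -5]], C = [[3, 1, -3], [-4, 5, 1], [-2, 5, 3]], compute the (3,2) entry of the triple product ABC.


(ABC)_{32} = sum_m (AB)_{3m} C_{m2}. First compute row 3 of AB.
(AB)_{31} = -2*5 + 3*-5 + -2*5 = -35
(AB)_{32} = -2*4 + 3*-1 + -2*-3 = -5
(AB)_{33} = -2*-5 + 3*2 + -2*-5 = 26
Now contract with column 2 of C:
(AB)_{31} * C_{12} = -35 * 1 = -35
(AB)_{32} * C_{22} = -5 * 5 = -25
(AB)_{33} * C_{32} = 26 * 5 = 130
(ABC)_{32} = -35 + -25 + 130 = 70

70


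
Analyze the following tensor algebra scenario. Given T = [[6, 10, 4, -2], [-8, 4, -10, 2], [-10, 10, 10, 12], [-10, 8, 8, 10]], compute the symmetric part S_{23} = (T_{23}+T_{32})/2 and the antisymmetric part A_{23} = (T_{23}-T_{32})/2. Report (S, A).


T_{23} = -10
T_{32} = 10
S_{23} = (-10 + 10)/2 = 0/2 = 0
A_{23} = (-10 - 10)/2 = -20/2 = -10
Check: S + A = 0 + -10 = -10 = T_{23}.

(0, -10)


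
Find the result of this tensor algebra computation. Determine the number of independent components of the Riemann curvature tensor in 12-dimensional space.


The Riemann tensor in d dimensions has d^2(d^2 - 1)/12 independent components.
d = 12, so d^2 = 144
d^2 - 1 = 143
d^2(d^2 - 1) = 144 * 143 = 20592
Divide by 12: 20592 / 12 = 1716

1716


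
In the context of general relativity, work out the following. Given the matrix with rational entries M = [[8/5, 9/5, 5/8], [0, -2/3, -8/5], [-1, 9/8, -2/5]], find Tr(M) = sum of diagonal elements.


The trace is the sum of diagonal entries.
Diagonal: M[1,1] = 8/5, M[2,2] = -2/3, M[3,3] = -2/5
Tr(M) = 8/5 + -2/3 + -2/5
Computing step by step:
After adding M[1,1]: 8/5
After adding M[2,2]: 14/15
After adding M[3,3]: 8/15
Tr(M) = 8/15

8/15


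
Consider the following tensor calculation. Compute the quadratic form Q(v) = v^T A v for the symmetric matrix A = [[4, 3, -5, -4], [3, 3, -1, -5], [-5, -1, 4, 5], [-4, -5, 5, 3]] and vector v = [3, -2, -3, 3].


First compute Av:
(Av)_1 = 4*3 + 3*-2 + -5*-3 + -4*3 = 9
(Av)_2 = 3*3 + 3*-2 + -1*-3 + -5*3 = -9
(Av)_3 = -5*3 + -1*-2 + 4*-3 + 5*3 = -10
(Av)_4 = -4*3 + -5*-2 + 5*-3 + 3*3 = -8
Av = [9, -9, -10, -8]
Then v^T (Av) = 3*9 + -2*-9 + -3*-10 + 3*-8
= 27 + 18 + 30 + -24 = 51

51


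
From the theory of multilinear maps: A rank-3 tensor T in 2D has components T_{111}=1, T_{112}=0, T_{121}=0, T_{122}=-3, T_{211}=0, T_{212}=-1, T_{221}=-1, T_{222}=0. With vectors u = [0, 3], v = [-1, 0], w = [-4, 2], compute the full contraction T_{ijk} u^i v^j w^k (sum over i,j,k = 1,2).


S = sum over i,j,k of T_{ijk} u_i v_j w_k. Expanding all 8 terms:
T_{111}*u_1*v_1*w_1 = 1*0*-1*-4 = 0  (running total: 0)
T_{112}*u_1*v_1*w_2 = 0*0*-1*2 = 0  (running total: 0)
T_{121}*u_1*v_2*w_1 = 0*0*0*-4 = 0  (running total: 0)
T_{122}*u_1*v_2*w_2 = -3*0*0*2 = 0  (running total: 0)
T_{211}*u_2*v_1*w_1 = 0*3*-1*-4 = 0  (running total: 0)
T_{212}*u_2*v_1*w_2 = -1*3*-1*2 = 6  (running total: 6)
T_{221}*u_2*v_2*w_1 = -1*3*0*-4 = 0  (running total: 6)
T_{222}*u_2*v_2*w_2 = 0*3*0*2 = 0  (running total: 6)
S = 6

6


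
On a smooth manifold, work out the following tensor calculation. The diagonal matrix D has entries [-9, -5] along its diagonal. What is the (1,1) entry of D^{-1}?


For a diagonal matrix, the inverse has entries (D^{-1})_{ii} = 1/d_{ii}.
The diagonal entries are: d_{11} = -9, d_{22} = -5
We need (D^{-1})_{11} = 1/d_{11} = 1/-9 = -1/9

-1/9


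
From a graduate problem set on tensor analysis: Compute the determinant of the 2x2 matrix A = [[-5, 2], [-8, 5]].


For a 2x2 matrix [[a, b], [c, d]], det = a*d - b*c.
a = -5, b = 2, c = -8, d = 5
a*d = -5 * 5 = -25
b*c = 2 * -8 = -16
det = -25 - -16 = -9

-9


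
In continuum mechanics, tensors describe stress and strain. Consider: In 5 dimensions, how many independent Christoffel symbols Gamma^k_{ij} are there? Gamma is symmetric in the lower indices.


Christoffel symbols Gamma^k_{ij} are symmetric in i,j, so there are d * d(d+1)/2 independent symbols.
d = 5
d(d+1)/2 = 5 * 6 / 2 = 15
Total = 5 * 15 = 75

75


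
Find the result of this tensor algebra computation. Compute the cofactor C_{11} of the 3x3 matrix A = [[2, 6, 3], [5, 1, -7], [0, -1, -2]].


To find cofactor C_{11}, delete row 1 and column 1.
The resulting 2x2 submatrix is: [[1, -7], [-1, -2]]
Minor M_{11} = 1*-2 - -7*-1
  = -2 - 7 = -9
Sign = (-1)^(1+1) = (-1)^2 = 1
Cofactor C_{11} = 1 * -9 = -9

-9


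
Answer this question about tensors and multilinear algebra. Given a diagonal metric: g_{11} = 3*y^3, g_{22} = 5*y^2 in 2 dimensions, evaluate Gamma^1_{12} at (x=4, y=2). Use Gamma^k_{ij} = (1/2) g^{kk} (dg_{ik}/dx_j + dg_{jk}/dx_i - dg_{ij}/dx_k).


For a diagonal metric, Gamma^k_{ij} = (1/2) g^{kk} (dg_{ik}/dx_j + dg_{jk}/dx_i - dg_{ij}/dx_k).
The metric is diagonal, so g_{ab} = 0 for a != b.
At the given point: g_{11} = 24, g_{22} = 20
g^{11} = 1/24
dg_{11}/dx_2 = dg_{11}/dx_2 = 36
dg_{21}/dx_1 = 0 (off-diagonal)
dg_{12}/dx_1 = 0 (off-diagonal)
Numerator = 36 + 0 - 0 = 36
Gamma^1_{12} = 36 / (2 * 24) = 3/4

3/4


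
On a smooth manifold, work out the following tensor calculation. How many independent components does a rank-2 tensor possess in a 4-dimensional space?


The number of components of a rank-r tensor in d dimensions is d^r.
Here d = 4 and r = 2.
4^2 = 16

16


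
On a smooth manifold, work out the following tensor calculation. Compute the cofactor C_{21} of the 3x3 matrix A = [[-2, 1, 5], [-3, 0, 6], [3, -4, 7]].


To find cofactor C_{21}, delete row 2 and column 1.
The resulting 2x2 submatrix is: [[1, 5], [-4, 7]]
Minor M_{21} = 1*7 - 5*-4
  = 7 - -20 = 27
Sign = (-1)^(2+1) = (-1)^3 = -1
Cofactor C_{21} = -1 * 27 = -27

-27


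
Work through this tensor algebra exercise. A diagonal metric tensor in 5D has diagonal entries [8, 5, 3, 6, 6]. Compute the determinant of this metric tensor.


For a diagonal metric, the determinant is the product of diagonal entries.
Diagonal entries: 8, 5, 3, 6, 6
det(g) = 8 * 5 * 3 * 6 * 6 = 4320

4320


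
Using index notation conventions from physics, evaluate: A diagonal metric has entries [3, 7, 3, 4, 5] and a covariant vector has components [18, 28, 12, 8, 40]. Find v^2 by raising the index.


To raise an index with a diagonal metric: v^i = v_i / g_{ii}.
For index 2: v_2 = 28, g_{22} = 7
v^2 = 28 / 7 = 4

4


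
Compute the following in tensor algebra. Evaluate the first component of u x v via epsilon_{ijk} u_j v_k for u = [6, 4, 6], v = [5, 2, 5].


(u x v)_1 = sum_{j,k} epsilon_{1jk} u_j v_k. Only permutations of (1,2,3) contribute; the two non-zero terms are:
eps_{123} u_2 v_3 = 1 * 4 * 5 = 20
eps_{132} u_3 v_2 = -1 * 6 * 2 = -12
(u x v)_1 = 8

8


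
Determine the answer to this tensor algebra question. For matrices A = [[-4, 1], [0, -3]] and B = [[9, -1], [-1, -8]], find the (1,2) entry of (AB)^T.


(AB)^T_{ij} = (AB)_{ji} = sum_k A_{jk} B_{ki}.
For i=1, j=2 we need (AB)_{21}:
A_{21} * B_{11} = 0 * 9 = 0
A_{22} * B_{21} = -3 * -1 = 3
Sum = 0 + 3 = 3

3


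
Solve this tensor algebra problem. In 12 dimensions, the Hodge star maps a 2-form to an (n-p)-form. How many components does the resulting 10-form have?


The Hodge dual of a p-form on an n-dimensional manifold is an (n-p)-form.
n = 12, p = 2, so dual degree = 12 - 2 = 10
The number of components is C(n, n-p) = C(12, 10) = 66

66


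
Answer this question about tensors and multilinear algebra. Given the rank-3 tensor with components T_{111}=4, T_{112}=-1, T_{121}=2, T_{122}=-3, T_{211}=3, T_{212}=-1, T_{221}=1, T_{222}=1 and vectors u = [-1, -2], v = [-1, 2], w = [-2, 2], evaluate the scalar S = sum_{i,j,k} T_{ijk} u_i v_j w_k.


S = sum over i,j,k of T_{ijk} u_i v_j w_k. Expanding all 8 terms:
T_{111}*u_1*v_1*w_1 = 4*-1*-1*-2 = -8  (running total: -8)
T_{112}*u_1*v_1*w_2 = -1*-1*-1*2 = -2  (running total: -10)
T_{121}*u_1*v_2*w_1 = 2*-1*2*-2 = 8  (running total: -2)
T_{122}*u_1*v_2*w_2 = -3*-1*2*2 = 12  (running total: 10)
T_{211}*u_2*v_1*w_1 = 3*-2*-1*-2 = -12  (running total: -2)
T_{212}*u_2*v_1*w_2 = -1*-2*-1*2 = -4  (running total: -6)
T_{221}*u_2*v_2*w_1 = 1*-2*2*-2 = 8  (running total: 2)
T_{222}*u_2*v_2*w_2 = 1*-2*2*2 = -8  (running total: -6)
S = -6

-6


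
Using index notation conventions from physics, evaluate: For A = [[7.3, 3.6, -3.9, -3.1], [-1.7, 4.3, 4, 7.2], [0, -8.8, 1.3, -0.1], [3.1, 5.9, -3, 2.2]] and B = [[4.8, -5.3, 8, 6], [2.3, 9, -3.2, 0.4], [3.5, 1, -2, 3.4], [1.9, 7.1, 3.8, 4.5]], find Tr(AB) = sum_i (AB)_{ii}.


Tr(AB) = sum_i (AB)_{ii} where (AB)_{ii} = sum_k A_{ik} B_{ki}.
(AB)_{11} = 7.3*4.8 + 3.6*2.3 + -3.9*3.5 + -3.1*1.9 = 23.78
(AB)_{22} = -1.7*-5.3 + 4.3*9 + 4*1 + 7.2*7.1 = 102.83
(AB)_{33} = 0*8 + -8.8*-3.2 + 1.3*-2 + -0.1*3.8 = 25.18
(AB)_{44} = 3.1*6 + 5.9*0.4 + -3*3.4 + 2.2*4.5 = 20.66
Tr(AB) = 23.78 + 102.83 + 25.18 + 20.66 = 172.45

172.45


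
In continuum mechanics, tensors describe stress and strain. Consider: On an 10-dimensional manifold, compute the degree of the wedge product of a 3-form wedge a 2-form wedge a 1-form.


The degree of a wedge product is the sum of the degrees of the individual forms.
Degrees: 3, 2, 1
Total degree = 3 + 2 + 1 = 6

6


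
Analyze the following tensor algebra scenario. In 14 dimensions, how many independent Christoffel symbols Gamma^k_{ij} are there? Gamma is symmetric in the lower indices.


Christoffel symbols Gamma^k_{ij} are symmetric in i,j, so there are d * d(d+1)/2 independent symbols.
d = 14
d(d+1)/2 = 14 * 15 / 2 = 105
Total = 14 * 105 = 1470

1470


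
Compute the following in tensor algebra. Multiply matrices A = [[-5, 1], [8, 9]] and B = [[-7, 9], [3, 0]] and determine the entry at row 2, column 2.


(AB)_{ij} = sum_k A_{ik} B_{kj}.
For i=2, j=2:
A_{21} * B_{12} = 8 * 9 = 72
A_{22} * B_{22} = 9 * 0 = 0
Sum = 72 + 0 = 72

72


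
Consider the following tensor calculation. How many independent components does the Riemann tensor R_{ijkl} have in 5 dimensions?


The Riemann tensor in d dimensions has d^2(d^2 - 1)/12 independent components.
d = 5, so d^2 = 25
d^2 - 1 = 24
d^2(d^2 - 1) = 25 * 24 = 600
Divide by 12: 600 / 12 = 50

50


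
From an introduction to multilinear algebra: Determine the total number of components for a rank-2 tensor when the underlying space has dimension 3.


The number of components of a rank-r tensor in d dimensions is d^r.
Here d = 3 and r = 2.
3^2 = 9

9


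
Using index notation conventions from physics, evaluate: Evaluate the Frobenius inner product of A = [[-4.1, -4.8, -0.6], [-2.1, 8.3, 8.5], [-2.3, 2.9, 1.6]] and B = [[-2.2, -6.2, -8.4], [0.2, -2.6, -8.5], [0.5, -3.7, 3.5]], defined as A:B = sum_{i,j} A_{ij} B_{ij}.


A:B = sum over all i,j of A_{ij} * B_{ij}.
Row 1: -4.1*-2.2=9.02, -4.8*-6.2=29.76, -0.6*-8.4=5.04 => row sum = 43.82
Row 2: -2.1*0.2=-0.42, 8.3*-2.6=-21.58, 8.5*-8.5=-72.25 => row sum = -94.25
Row 3: -2.3*0.5=-1.15, 2.9*-3.7=-10.73, 1.6*3.5=5.6 => row sum = -6.28
Total = 43.82 + -94.25 + -6.28 = -56.71

-56.71
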